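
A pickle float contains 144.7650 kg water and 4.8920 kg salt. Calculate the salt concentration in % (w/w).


Formula: Conc = salt / (water + salt) * 100
Substituting: Conc = 4.8920 / (144.7650 + 4.8920) * 100
Result: 3.2688 %


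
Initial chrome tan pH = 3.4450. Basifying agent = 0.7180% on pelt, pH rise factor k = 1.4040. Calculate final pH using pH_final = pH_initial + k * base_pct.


Formula: pH_final = pH_initial + k * base_pct
Substituting: pH_final = 3.4450 + 1.4040 * 0.7180
Result: 4.4531


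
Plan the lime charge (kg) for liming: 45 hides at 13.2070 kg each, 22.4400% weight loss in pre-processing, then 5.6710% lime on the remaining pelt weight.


Total_raw = N * avg_wt = 45 * 13.2070 = 594.3150 kg
Substrate = Total_raw * (1 - loss/100) = 594.3150 * (1 - 22.4400/100) = 460.9507 kg
Lime = Substrate * pct / 100 = 460.9507 * 5.6710 / 100 = 26.1405 kg


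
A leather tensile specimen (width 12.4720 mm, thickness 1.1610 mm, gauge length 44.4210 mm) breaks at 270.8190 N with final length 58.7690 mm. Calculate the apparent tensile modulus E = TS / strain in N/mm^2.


TS = F / (w * t) = 270.8190 / (12.4720 * 1.1610) = 18.7030 N/mm^2
strain = (Lf - L0) / L0 = (58.7690 - 44.4210) / 44.4210 = 0.3230
E = TS / strain = 18.7030 / 0.3230 = 57.9039 N/mm^2


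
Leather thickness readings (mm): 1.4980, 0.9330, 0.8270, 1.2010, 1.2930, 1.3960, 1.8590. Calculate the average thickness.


Formula: Average = sum / n
Substituting: Average = 9.0070 / 7
Result: 1.2867 mm


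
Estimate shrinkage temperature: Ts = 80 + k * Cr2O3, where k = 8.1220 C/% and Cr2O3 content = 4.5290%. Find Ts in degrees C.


Formula: Ts = 80 + k * Cr2O3
Substituting: Ts = 80 + 8.1220 * 4.5290
Result: 116.7845 C


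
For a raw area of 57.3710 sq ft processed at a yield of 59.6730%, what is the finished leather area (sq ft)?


Formula: finished = raw * yield / 100
Substituting: finished = 57.3710 * 59.6730 / 100
Result: 34.2350 sq ft


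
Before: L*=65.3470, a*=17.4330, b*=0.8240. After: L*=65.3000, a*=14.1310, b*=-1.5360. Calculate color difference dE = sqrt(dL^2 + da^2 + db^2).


dL = -0.047, da = -3.3020, db = -2.3600
dE = sqrt((-0.047)^2 + (-3.3020)^2 + (-2.3600)^2) = 4.0589


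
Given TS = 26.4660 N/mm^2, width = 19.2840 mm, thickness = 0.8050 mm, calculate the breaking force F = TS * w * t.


Formula: F = TS * w * t
Substituting: F = 26.4660 * 19.2840 * 0.8050
Result: 410.8481 N


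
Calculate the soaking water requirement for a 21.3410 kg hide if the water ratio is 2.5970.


Formula: Water = hide_weight * ratio
Substituting: Water = 21.3410 * 2.5970
Result: 55.4226 kg


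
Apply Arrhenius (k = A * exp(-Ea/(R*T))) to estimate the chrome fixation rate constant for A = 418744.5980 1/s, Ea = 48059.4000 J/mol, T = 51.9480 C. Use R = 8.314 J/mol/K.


T_K = T_C + 273.15 = 51.9480 + 273.15 = 325.0980 K
exponent = -Ea / (R * T_K) = -48059.4000 / (8.314 * 325.0980) = -17.7809
k = A * exp(exponent) = 418744.5980 * exp(-17.7809) = 0.00793958 1/s


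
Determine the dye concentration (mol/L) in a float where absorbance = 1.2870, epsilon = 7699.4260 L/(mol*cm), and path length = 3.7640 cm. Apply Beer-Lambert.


Formula: c = A / (epsilon * l)
Substituting: c = 1.2870 / (7699.4260 * 3.7640)
Result: 4.4409e-05 mol/L


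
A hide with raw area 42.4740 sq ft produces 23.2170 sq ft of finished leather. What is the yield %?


Formula: Yield = finished / raw * 100
Substituting: Yield = 23.2170 / 42.4740 * 100
Result: 54.6617 %


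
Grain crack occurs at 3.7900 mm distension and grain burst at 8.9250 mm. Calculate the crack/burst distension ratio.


Formula: Ratio = crack / burst
Substituting: Ratio = 3.7900 / 8.9250
Result: 0.4246


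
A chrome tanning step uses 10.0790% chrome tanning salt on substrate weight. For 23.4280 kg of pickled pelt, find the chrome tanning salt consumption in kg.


Formula: Chrome = substrate * pct / 100
Substituting: Chrome = 23.4280 * 10.0790 / 100
Result: 2.3613 kg


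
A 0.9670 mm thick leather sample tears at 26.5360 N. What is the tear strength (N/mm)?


Formula: Tear strength = force / thickness
Substituting: Tear strength = 26.5360 / 0.9670
Result: 27.4416 N/mm


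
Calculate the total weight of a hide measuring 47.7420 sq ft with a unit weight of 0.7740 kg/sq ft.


Formula: Weight = area * weight_per_sqft
Substituting: Weight = 47.7420 * 0.7740
Result: 36.9523 kg


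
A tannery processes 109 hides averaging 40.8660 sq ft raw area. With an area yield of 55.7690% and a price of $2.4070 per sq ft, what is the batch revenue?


Raw_total = N * avg_area = 109 * 40.8660 = 4454.3940 sq ft
Finished = Raw_total * yield / 100 = 4454.3940 * 55.7690 / 100 = 2484.1710 sq ft
Value = Finished * price = 2484.1710 * 2.4070 = 5979.3996 $


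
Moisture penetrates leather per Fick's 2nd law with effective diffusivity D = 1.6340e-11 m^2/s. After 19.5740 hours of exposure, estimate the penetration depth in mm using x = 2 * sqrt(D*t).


t = 19.5740 hr * 3600 = 70466.4000 s
D * t = 1.6340e-11 * 70466.4000 = 1.1514e-06
x = 2 * sqrt(D*t) = 2 * sqrt(1.1514e-06) = 0.00214609 m = 2.1461 mm


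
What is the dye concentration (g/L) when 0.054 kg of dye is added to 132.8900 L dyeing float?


Formula: Conc = dye_mass(kg) / volume(L) * 1000
Substituting: Conc = 0.054 / 132.8900 * 1000
Result: 0.4064 g/L


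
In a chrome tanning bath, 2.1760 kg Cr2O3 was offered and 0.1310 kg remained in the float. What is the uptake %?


Formula: Uptake = (offered - residual) / offered * 100
Substituting: Uptake = (2.1760 - 0.1310) / 2.1760 * 100
Result: 93.9798 %


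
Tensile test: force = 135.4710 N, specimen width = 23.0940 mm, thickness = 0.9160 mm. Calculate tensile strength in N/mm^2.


Formula: TS = force / (width * thickness)
Substituting: TS = 135.4710 / (23.0940 * 0.9160)
Result: 6.4040 N/mm^2


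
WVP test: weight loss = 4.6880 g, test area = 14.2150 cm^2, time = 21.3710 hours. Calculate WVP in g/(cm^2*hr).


Formula: WVP = loss / (area * time)
Substituting: WVP = 4.6880 / (14.2150 * 21.3710)
Result: 0.0154318 g/(cm^2*hr)


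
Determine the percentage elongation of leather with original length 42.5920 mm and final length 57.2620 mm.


Formula: Elongation = (Lf - L0) / L0 * 100
Substituting: Elongation = (57.2620 - 42.5920) / 42.5920 * 100
Result: 34.4431 %


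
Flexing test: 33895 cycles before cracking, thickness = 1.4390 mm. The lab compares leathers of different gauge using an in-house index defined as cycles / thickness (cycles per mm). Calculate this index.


Formula: Index = cycles / thickness
Substituting: Index = 33895 / 1.4390
Result: 23554.5518 cycles/mm


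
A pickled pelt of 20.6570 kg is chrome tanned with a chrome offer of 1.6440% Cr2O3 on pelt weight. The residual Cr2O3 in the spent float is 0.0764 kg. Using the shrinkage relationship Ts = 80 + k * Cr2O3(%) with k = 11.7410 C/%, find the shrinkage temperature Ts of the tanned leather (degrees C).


Offered = pelt * offer_pct / 100 = 20.6570 * 1.6440 / 100 = 0.3396 kg
Uptake = offered - residual = 0.3396 - 0.0764 = 0.2632 kg
Cr2O3% on pelt = uptake / pelt * 100 = 0.2632 / 20.6570 * 100 = 1.2741 %
Ts = 80 + k * Cr2O3% = 80 + 11.7410 * 1.2741 = 94.9598 C


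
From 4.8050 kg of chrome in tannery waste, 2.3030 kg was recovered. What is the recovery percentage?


Formula: Recovery = recovered / input * 100
Substituting: Recovery = 2.3030 / 4.8050 * 100
Result: 47.9292 %


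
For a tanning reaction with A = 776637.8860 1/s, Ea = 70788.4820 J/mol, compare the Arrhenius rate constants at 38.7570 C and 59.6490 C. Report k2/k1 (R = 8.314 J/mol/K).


T1 = 38.7570 + 273.15 = 311.9070 K; T2 = 59.6490 + 273.15 = 332.7990 K
k1 = A * exp(-Ea/(R*T1)) = 776637.8860 * exp(-70788.4820/(8.314*311.9070)) = 1.0838e-06 1/s
k2 = A * exp(-Ea/(R*T2)) = 776637.8860 * exp(-70788.4820/(8.314*332.7990)) = 6.0142e-06 1/s
k2/k1 = 6.0142e-06 / 1.0838e-06 = 5.5493


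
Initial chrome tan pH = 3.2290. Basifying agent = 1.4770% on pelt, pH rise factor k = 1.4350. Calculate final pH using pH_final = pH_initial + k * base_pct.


Formula: pH_final = pH_initial + k * base_pct
Substituting: pH_final = 3.2290 + 1.4350 * 1.4770
Result: 5.3485


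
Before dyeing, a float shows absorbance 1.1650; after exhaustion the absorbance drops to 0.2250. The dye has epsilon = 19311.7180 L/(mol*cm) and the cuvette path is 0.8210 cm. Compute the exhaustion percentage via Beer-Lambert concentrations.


c_initial = A_i / (epsilon * l) = 1.1650 / (19311.7180 * 0.8210) = 7.3479e-05 mol/L
c_final = A_f / (epsilon * l) = 0.2250 / (19311.7180 * 0.8210) = 1.4191e-05 mol/L
Exhaustion = (c_initial - c_final) / c_initial * 100 = (7.3479e-05 - 1.4191e-05) / 7.3479e-05 * 100 = 80.6867 %


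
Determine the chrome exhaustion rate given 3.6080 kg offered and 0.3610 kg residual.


Formula: Uptake = (offered - residual) / offered * 100
Substituting: Uptake = (3.6080 - 0.3610) / 3.6080 * 100
Result: 89.9945 %


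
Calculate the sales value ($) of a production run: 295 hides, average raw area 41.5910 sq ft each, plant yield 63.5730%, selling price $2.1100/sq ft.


Raw_total = N * avg_area = 295 * 41.5910 = 12269.3450 sq ft
Finished = Raw_total * yield / 100 = 12269.3450 * 63.5730 / 100 = 7799.9907 sq ft
Value = Finished * price = 7799.9907 * 2.1100 = 16457.9804 $


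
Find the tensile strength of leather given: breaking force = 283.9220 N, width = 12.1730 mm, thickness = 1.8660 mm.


Formula: TS = force / (width * thickness)
Substituting: TS = 283.9220 / (12.1730 * 1.8660)
Result: 12.4994 N/mm^2


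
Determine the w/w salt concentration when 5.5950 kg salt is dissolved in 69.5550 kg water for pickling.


Formula: Conc = salt / (water + salt) * 100
Substituting: Conc = 5.5950 / (69.5550 + 5.5950) * 100
Result: 7.4451 %


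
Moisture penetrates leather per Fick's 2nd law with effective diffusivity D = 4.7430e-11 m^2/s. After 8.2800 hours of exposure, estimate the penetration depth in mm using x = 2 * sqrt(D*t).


t = 8.2800 hr * 3600 = 29808.0000 s
D * t = 4.7430e-11 * 29808.0000 = 1.4138e-06
x = 2 * sqrt(D*t) = 2 * sqrt(1.4138e-06) = 0.00237806 m = 2.3781 mm


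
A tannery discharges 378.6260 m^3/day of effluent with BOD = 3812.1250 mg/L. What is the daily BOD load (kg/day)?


Formula: BOD_load = volume * conc / 1000
Substituting: BOD_load = 378.6260 * 3812.1250 / 1000
Result: 1443.3696 kg/day


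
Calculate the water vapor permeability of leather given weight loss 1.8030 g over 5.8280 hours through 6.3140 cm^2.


Formula: WVP = loss / (area * time)
Substituting: WVP = 1.8030 / (6.3140 * 5.8280)
Result: 0.0489972 g/(cm^2*hr)


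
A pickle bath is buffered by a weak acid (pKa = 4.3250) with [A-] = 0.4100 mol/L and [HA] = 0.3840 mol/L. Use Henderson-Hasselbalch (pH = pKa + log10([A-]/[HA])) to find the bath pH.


ratio = [A-] / [HA] = 0.4100 / 0.3840 = 1.0677
log10(ratio) = 0.0284526
pH = pKa + log10(ratio) = 4.3250 + 0.0284526 = 4.3535


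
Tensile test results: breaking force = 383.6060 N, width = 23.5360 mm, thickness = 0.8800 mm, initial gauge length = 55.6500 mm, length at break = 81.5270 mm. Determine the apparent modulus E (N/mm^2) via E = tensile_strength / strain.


TS = F / (w * t) = 383.6060 / (23.5360 * 0.8800) = 18.5212 N/mm^2
strain = (Lf - L0) / L0 = (81.5270 - 55.6500) / 55.6500 = 0.4650
E = TS / strain = 18.5212 / 0.4650 = 39.8310 N/mm^2


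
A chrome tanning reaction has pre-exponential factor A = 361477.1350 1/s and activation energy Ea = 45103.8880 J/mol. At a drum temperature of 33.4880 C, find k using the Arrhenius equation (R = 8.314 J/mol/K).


T_K = T_C + 273.15 = 33.4880 + 273.15 = 306.6380 K
exponent = -Ea / (R * T_K) = -45103.8880 / (8.314 * 306.6380) = -17.6920
k = A * exp(exponent) = 361477.1350 * exp(-17.6920) = 0.00749073 1/s


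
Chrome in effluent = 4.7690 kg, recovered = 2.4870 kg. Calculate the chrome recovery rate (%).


Formula: Recovery = recovered / input * 100
Substituting: Recovery = 2.4870 / 4.7690 * 100
Result: 52.1493 %


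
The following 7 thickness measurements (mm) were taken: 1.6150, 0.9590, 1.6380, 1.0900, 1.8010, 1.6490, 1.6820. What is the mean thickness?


Formula: Average = sum / n
Substituting: Average = 10.4340 / 7
Result: 1.4906 mm


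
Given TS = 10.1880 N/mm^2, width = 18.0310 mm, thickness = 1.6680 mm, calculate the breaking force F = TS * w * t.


Formula: F = TS * w * t
Substituting: F = 10.1880 * 18.0310 * 1.6680
Result: 306.4113 N


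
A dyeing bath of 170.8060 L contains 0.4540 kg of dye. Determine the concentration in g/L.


Formula: Conc = dye_mass(kg) / volume(L) * 1000
Substituting: Conc = 0.4540 / 170.8060 * 1000
Result: 2.6580 g/L


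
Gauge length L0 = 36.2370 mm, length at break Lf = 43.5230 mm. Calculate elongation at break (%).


Formula: Elongation = (Lf - L0) / L0 * 100
Substituting: Elongation = (43.5230 - 36.2370) / 36.2370 * 100
Result: 20.1065 %


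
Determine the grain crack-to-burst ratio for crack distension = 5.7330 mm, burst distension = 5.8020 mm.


Formula: Ratio = crack / burst
Substituting: Ratio = 5.7330 / 5.8020
Result: 0.9881


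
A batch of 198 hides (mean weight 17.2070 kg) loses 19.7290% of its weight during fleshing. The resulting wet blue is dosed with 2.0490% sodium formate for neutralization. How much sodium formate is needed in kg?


Total_raw = N * avg_wt = 198 * 17.2070 = 3406.9860 kg
Substrate = Total_raw * (1 - loss/100) = 3406.9860 * (1 - 19.7290/100) = 2734.8217 kg
Neutralizer = Substrate * pct / 100 = 2734.8217 * 2.0490 / 100 = 56.0365 kg


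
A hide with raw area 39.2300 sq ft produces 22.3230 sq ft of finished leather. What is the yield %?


Formula: Yield = finished / raw * 100
Substituting: Yield = 22.3230 / 39.2300 * 100
Result: 56.9029 %


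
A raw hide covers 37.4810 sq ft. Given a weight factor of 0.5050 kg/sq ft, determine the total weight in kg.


Formula: Weight = area * weight_per_sqft
Substituting: Weight = 37.4810 * 0.5050
Result: 18.9279 kg


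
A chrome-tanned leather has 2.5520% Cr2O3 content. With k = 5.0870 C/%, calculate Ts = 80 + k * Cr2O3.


Formula: Ts = 80 + k * Cr2O3
Substituting: Ts = 80 + 5.0870 * 2.5520
Result: 92.9820 C


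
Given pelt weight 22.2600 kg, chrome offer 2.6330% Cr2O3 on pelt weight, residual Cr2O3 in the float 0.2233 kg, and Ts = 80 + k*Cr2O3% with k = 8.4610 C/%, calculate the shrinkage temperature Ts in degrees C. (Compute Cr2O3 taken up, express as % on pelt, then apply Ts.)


Offered = pelt * offer_pct / 100 = 22.2600 * 2.6330 / 100 = 0.5861 kg
Uptake = offered - residual = 0.5861 - 0.2233 = 0.3628 kg
Cr2O3% on pelt = uptake / pelt * 100 = 0.3628 / 22.2600 * 100 = 1.6299 %
Ts = 80 + k * Cr2O3% = 80 + 8.4610 * 1.6299 = 93.7902 C


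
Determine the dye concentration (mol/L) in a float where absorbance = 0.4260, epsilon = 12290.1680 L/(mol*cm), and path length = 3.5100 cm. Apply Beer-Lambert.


Formula: c = A / (epsilon * l)
Substituting: c = 0.4260 / (12290.1680 * 3.5100)
Result: 9.8752e-06 mol/L


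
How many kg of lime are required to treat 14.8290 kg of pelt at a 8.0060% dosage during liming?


Formula: Lime = substrate * pct / 100
Substituting: Lime = 14.8290 * 8.0060 / 100
Result: 1.1872 kg


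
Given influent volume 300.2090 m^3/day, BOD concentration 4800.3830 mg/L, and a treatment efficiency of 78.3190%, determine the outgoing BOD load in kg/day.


Load_in = volume * conc / 1000 = 300.2090 * 4800.3830 / 1000 = 1441.1182 kg/day
Removed = Load_in * eff / 100 = 1441.1182 * 78.3190 / 100 = 1128.6693 kg/day
Load_out = Load_in - Removed = 1441.1182 - 1128.6693 = 312.4488 kg/day


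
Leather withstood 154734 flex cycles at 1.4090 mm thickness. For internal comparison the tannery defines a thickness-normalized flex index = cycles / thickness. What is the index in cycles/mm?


Formula: Index = cycles / thickness
Substituting: Index = 154734 / 1.4090
Result: 109818.3109 cycles/mm


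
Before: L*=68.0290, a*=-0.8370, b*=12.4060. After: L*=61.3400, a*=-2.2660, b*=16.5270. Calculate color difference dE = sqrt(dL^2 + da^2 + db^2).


dL = -6.6890, da = -1.4290, db = 4.1210
dE = sqrt((-6.6890)^2 + (-1.4290)^2 + 4.1210^2) = 7.9854


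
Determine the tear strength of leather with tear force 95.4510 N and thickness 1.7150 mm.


Formula: Tear strength = force / thickness
Substituting: Tear strength = 95.4510 / 1.7150
Result: 55.6566 N/mm


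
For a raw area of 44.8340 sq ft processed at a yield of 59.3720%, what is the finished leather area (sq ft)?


Formula: finished = raw * yield / 100
Substituting: finished = 44.8340 * 59.3720 / 100
Result: 26.6188 sq ft


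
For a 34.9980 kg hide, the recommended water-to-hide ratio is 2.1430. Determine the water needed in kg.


Formula: Water = hide_weight * ratio
Substituting: Water = 34.9980 * 2.1430
Result: 75.0007 kg


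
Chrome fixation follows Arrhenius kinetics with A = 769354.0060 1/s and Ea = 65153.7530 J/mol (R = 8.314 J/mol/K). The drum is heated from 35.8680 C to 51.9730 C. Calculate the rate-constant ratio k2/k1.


T1 = 35.8680 + 273.15 = 309.0180 K; T2 = 51.9730 + 273.15 = 325.1230 K
k1 = A * exp(-Ea/(R*T1)) = 769354.0060 * exp(-65153.7530/(8.314*309.0180)) = 7.4561e-06 1/s
k2 = A * exp(-Ea/(R*T2)) = 769354.0060 * exp(-65153.7530/(8.314*325.1230)) = 2.6186e-05 1/s
k2/k1 = 2.6186e-05 / 7.4561e-06 = 3.5120


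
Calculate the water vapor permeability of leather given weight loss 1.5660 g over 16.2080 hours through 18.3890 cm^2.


Formula: WVP = loss / (area * time)
Substituting: WVP = 1.5660 / (18.3890 * 16.2080)
Result: 0.00525417 g/(cm^2*hr)


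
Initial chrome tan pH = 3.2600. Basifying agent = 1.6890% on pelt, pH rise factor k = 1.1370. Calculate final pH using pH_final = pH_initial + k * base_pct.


Formula: pH_final = pH_initial + k * base_pct
Substituting: pH_final = 3.2600 + 1.1370 * 1.6890
Result: 5.1804


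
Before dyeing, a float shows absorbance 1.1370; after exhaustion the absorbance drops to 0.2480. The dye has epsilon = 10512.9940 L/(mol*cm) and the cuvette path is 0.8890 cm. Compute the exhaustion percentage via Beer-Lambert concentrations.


c_initial = A_i / (epsilon * l) = 1.1370 / (10512.9940 * 0.8890) = 1.2166e-04 mol/L
c_final = A_f / (epsilon * l) = 0.2480 / (10512.9940 * 0.8890) = 2.6535e-05 mol/L
Exhaustion = (c_initial - c_final) / c_initial * 100 = (1.2166e-04 - 2.6535e-05) / 1.2166e-04 * 100 = 78.1882 %


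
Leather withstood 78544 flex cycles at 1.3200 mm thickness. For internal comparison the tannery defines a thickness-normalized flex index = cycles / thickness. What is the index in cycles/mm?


Formula: Index = cycles / thickness
Substituting: Index = 78544 / 1.3200
Result: 59503.0303 cycles/mm


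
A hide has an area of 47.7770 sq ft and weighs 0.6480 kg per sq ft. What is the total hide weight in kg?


Formula: Weight = area * weight_per_sqft
Substituting: Weight = 47.7770 * 0.6480
Result: 30.9595 kg


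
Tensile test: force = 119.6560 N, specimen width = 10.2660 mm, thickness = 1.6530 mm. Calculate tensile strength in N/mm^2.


Formula: TS = force / (width * thickness)
Substituting: TS = 119.6560 / (10.2660 * 1.6530)
Result: 7.0512 N/mm^2


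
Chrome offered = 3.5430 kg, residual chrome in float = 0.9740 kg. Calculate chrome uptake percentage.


Formula: Uptake = (offered - residual) / offered * 100
Substituting: Uptake = (3.5430 - 0.9740) / 3.5430 * 100
Result: 72.5092 %


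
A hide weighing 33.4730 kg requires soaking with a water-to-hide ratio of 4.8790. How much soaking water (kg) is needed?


Formula: Water = hide_weight * ratio
Substituting: Water = 33.4730 * 4.8790
Result: 163.3148 kg


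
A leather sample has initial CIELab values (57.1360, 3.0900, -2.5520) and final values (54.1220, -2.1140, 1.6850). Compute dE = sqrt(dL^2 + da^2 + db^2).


dL = -3.0140, da = -5.2040, db = 4.2370
dE = sqrt((-3.0140)^2 + (-5.2040)^2 + 4.2370^2) = 7.3565


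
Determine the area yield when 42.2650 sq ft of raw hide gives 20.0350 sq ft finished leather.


Formula: Yield = finished / raw * 100
Substituting: Yield = 20.0350 / 42.2650 * 100
Result: 47.4033 %


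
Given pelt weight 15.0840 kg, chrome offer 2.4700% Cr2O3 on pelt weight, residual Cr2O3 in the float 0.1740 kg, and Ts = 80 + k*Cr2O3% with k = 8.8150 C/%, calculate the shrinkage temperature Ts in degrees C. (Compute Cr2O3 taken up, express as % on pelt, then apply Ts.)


Offered = pelt * offer_pct / 100 = 15.0840 * 2.4700 / 100 = 0.3726 kg
Uptake = offered - residual = 0.3726 - 0.1740 = 0.1986 kg
Cr2O3% on pelt = uptake / pelt * 100 = 0.1986 / 15.0840 * 100 = 1.3165 %
Ts = 80 + k * Cr2O3% = 80 + 8.8150 * 1.3165 = 91.6046 C


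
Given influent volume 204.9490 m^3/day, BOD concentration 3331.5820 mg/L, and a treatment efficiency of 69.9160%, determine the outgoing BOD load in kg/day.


Load_in = volume * conc / 1000 = 204.9490 * 3331.5820 / 1000 = 682.8044 kg/day
Removed = Load_in * eff / 100 = 682.8044 * 69.9160 / 100 = 477.3895 kg/day
Load_out = Load_in - Removed = 682.8044 - 477.3895 = 205.4149 kg/day


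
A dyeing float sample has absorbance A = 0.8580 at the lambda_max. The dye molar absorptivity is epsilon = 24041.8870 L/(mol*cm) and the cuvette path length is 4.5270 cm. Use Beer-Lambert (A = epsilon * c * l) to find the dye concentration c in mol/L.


Formula: c = A / (epsilon * l)
Substituting: c = 0.8580 / (24041.8870 * 4.5270)
Result: 7.8833e-06 mol/L


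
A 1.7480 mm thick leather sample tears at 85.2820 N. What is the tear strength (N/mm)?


Formula: Tear strength = force / thickness
Substituting: Tear strength = 85.2820 / 1.7480
Result: 48.7883 N/mm


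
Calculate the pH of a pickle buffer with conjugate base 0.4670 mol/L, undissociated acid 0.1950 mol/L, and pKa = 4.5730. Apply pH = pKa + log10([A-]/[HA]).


ratio = [A-] / [HA] = 0.4670 / 0.1950 = 2.3949
log10(ratio) = 0.3793
pH = pKa + log10(ratio) = 4.5730 + 0.3793 = 4.9523


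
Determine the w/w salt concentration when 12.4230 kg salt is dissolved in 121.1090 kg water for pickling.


Formula: Conc = salt / (water + salt) * 100
Substituting: Conc = 12.4230 / (121.1090 + 12.4230) * 100
Result: 9.3034 %


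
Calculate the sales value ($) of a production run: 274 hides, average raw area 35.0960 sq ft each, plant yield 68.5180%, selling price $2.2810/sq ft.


Raw_total = N * avg_area = 274 * 35.0960 = 9616.3040 sq ft
Finished = Raw_total * yield / 100 = 9616.3040 * 68.5180 / 100 = 6588.8992 sq ft
Value = Finished * price = 6588.8992 * 2.2810 = 15029.2790 $


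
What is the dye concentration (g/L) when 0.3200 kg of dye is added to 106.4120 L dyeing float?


Formula: Conc = dye_mass(kg) / volume(L) * 1000
Substituting: Conc = 0.3200 / 106.4120 * 1000
Result: 3.0072 g/L


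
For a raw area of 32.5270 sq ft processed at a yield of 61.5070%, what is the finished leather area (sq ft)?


Formula: finished = raw * yield / 100
Substituting: finished = 32.5270 * 61.5070 / 100
Result: 20.0064 sq ft


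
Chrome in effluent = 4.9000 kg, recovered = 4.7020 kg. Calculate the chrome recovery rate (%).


Formula: Recovery = recovered / input * 100
Substituting: Recovery = 4.7020 / 4.9000 * 100
Result: 95.9592 %


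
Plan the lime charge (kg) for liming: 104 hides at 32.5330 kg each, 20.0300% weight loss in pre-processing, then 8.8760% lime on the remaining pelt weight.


Total_raw = N * avg_wt = 104 * 32.5330 = 3383.4320 kg
Substrate = Total_raw * (1 - loss/100) = 3383.4320 * (1 - 20.0300/100) = 2705.7306 kg
Lime = Substrate * pct / 100 = 2705.7306 * 8.8760 / 100 = 240.1606 kg


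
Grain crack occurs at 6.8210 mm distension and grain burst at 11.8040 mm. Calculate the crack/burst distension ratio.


Formula: Ratio = crack / burst
Substituting: Ratio = 6.8210 / 11.8040
Result: 0.5779


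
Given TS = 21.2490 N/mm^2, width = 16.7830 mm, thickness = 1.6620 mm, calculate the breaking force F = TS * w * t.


Formula: F = TS * w * t
Substituting: F = 21.2490 * 16.7830 * 1.6620
Result: 592.7057 N


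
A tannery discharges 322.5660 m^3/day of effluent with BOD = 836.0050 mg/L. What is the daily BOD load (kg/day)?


Formula: BOD_load = volume * conc / 1000
Substituting: BOD_load = 322.5660 * 836.0050 / 1000
Result: 269.6668 kg/day


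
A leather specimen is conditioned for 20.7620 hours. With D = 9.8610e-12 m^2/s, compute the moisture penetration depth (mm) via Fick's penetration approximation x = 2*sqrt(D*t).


t = 20.7620 hr * 3600 = 74743.2000 s
D * t = 9.8610e-12 * 74743.2000 = 7.3704e-07
x = 2 * sqrt(D*t) = 2 * sqrt(7.3704e-07) = 0.00171702 m = 1.7170 mm


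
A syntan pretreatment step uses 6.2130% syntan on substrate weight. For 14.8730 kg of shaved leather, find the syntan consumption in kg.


Formula: Syntan = substrate * pct / 100
Substituting: Syntan = 14.8730 * 6.2130 / 100
Result: 0.9241 kg


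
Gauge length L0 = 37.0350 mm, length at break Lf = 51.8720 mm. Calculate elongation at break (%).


Formula: Elongation = (Lf - L0) / L0 * 100
Substituting: Elongation = (51.8720 - 37.0350) / 37.0350 * 100
Result: 40.0621 %


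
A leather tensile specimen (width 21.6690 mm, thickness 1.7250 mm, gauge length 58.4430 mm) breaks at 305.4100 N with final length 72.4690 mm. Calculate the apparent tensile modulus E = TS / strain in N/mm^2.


TS = F / (w * t) = 305.4100 / (21.6690 * 1.7250) = 8.1706 N/mm^2
strain = (Lf - L0) / L0 = (72.4690 - 58.4430) / 58.4430 = 0.2400
E = TS / strain = 8.1706 / 0.2400 = 34.0450 N/mm^2


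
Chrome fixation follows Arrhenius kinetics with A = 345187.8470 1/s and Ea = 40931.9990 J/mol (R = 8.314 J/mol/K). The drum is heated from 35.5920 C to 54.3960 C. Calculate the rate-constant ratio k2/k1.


T1 = 35.5920 + 273.15 = 308.7420 K; T2 = 54.3960 + 273.15 = 327.5460 K
k1 = A * exp(-Ea/(R*T1)) = 345187.8470 * exp(-40931.9990/(8.314*308.7420)) = 0.0409929 1/s
k2 = A * exp(-Ea/(R*T2)) = 345187.8470 * exp(-40931.9990/(8.314*327.5460)) = 0.1024 1/s
k2/k1 = 0.1024 / 0.0409929 = 2.4979


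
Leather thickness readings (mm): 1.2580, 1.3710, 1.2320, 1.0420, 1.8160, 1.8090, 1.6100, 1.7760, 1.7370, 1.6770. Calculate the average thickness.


Formula: Average = sum / n
Substituting: Average = 15.3280 / 10
Result: 1.5328 mm


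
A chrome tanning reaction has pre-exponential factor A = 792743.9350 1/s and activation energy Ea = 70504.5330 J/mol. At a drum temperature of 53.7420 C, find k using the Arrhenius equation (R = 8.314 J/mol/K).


T_K = T_C + 273.15 = 53.7420 + 273.15 = 326.8920 K
exponent = -Ea / (R * T_K) = -70504.5330 / (8.314 * 326.8920) = -25.9420
k = A * exp(exponent) = 792743.9350 * exp(-25.9420) = 4.2922e-06 1/s


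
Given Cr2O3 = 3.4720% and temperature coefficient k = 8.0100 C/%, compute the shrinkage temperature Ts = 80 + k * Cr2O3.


Formula: Ts = 80 + k * Cr2O3
Substituting: Ts = 80 + 8.0100 * 3.4720
Result: 107.8107 C


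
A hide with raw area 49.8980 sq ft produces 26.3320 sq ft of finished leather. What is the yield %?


Formula: Yield = finished / raw * 100
Substituting: Yield = 26.3320 / 49.8980 * 100
Result: 52.7717 %


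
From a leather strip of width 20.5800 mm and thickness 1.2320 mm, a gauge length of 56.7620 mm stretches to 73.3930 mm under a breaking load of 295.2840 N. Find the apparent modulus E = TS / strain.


TS = F / (w * t) = 295.2840 / (20.5800 * 1.2320) = 11.6462 N/mm^2
strain = (Lf - L0) / L0 = (73.3930 - 56.7620) / 56.7620 = 0.2930
E = TS / strain = 11.6462 / 0.2930 = 39.7487 N/mm^2


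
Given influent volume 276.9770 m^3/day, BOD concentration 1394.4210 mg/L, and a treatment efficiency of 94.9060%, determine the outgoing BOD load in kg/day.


Load_in = volume * conc / 1000 = 276.9770 * 1394.4210 / 1000 = 386.2225 kg/day
Removed = Load_in * eff / 100 = 386.2225 * 94.9060 / 100 = 366.5484 kg/day
Load_out = Load_in - Removed = 386.2225 - 366.5484 = 19.6742 kg/day


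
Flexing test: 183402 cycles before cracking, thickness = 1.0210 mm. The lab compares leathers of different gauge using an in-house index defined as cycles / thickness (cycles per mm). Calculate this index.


Formula: Index = cycles / thickness
Substituting: Index = 183402 / 1.0210
Result: 179629.7747 cycles/mm


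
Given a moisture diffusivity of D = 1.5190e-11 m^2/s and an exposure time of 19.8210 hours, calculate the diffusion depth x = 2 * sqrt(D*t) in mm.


t = 19.8210 hr * 3600 = 71355.6000 s
D * t = 1.5190e-11 * 71355.6000 = 1.0839e-06
x = 2 * sqrt(D*t) = 2 * sqrt(1.0839e-06) = 0.0020822 m = 2.0822 mm


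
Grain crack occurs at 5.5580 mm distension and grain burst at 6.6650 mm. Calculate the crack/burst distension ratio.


Formula: Ratio = crack / burst
Substituting: Ratio = 5.5580 / 6.6650
Result: 0.8339


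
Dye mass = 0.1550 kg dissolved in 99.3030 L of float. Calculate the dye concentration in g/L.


Formula: Conc = dye_mass(kg) / volume(L) * 1000
Substituting: Conc = 0.1550 / 99.3030 * 1000
Result: 1.5609 g/L


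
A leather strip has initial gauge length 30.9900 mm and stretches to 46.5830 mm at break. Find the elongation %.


Formula: Elongation = (Lf - L0) / L0 * 100
Substituting: Elongation = (46.5830 - 30.9900) / 30.9900 * 100
Result: 50.3162 %


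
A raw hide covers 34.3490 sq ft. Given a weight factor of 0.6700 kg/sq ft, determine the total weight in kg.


Formula: Weight = area * weight_per_sqft
Substituting: Weight = 34.3490 * 0.6700
Result: 23.0138 kg


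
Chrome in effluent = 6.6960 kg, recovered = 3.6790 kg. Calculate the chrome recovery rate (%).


Formula: Recovery = recovered / input * 100
Substituting: Recovery = 3.6790 / 6.6960 * 100
Result: 54.9432 %


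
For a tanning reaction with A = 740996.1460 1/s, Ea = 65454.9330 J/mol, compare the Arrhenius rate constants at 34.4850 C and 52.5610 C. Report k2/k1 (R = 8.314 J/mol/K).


T1 = 34.4850 + 273.15 = 307.6350 K; T2 = 52.5610 + 273.15 = 325.7110 K
k1 = A * exp(-Ea/(R*T1)) = 740996.1460 * exp(-65454.9330/(8.314*307.6350)) = 5.6957e-06 1/s
k2 = A * exp(-Ea/(R*T2)) = 740996.1460 * exp(-65454.9330/(8.314*325.7110)) = 2.3570e-05 1/s
k2/k1 = 2.3570e-05 / 5.6957e-06 = 4.1382


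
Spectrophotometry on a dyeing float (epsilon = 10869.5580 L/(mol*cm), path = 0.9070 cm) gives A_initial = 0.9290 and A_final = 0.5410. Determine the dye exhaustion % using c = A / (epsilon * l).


c_initial = A_i / (epsilon * l) = 0.9290 / (10869.5580 * 0.9070) = 9.4232e-05 mol/L
c_final = A_f / (epsilon * l) = 0.5410 / (10869.5580 * 0.9070) = 5.4875e-05 mol/L
Exhaustion = (c_initial - c_final) / c_initial * 100 = (9.4232e-05 - 5.4875e-05) / 9.4232e-05 * 100 = 41.7653 %


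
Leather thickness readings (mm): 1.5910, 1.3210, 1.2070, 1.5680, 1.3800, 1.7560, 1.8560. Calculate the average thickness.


Formula: Average = sum / n
Substituting: Average = 10.6790 / 7
Result: 1.5256 mm


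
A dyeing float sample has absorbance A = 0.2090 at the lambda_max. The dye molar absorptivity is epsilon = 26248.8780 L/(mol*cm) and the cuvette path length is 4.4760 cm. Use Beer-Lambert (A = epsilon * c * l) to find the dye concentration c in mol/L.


Formula: c = A / (epsilon * l)
Substituting: c = 0.2090 / (26248.8780 * 4.4760)
Result: 1.7789e-06 mol/L


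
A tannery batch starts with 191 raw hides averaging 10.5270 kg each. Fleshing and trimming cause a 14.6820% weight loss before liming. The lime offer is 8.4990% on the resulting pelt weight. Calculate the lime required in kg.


Total_raw = N * avg_wt = 191 * 10.5270 = 2010.6570 kg
Substrate = Total_raw * (1 - loss/100) = 2010.6570 * (1 - 14.6820/100) = 1715.4523 kg
Lime = Substrate * pct / 100 = 1715.4523 * 8.4990 / 100 = 145.7963 kg


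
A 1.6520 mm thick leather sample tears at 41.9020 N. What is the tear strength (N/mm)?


Formula: Tear strength = force / thickness
Substituting: Tear strength = 41.9020 / 1.6520
Result: 25.3644 N/mm


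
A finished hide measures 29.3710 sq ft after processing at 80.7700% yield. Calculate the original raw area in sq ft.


Formula: raw = finished * 100 / yield
Substituting: raw = 29.3710 * 100 / 80.7700
Result: 36.3637 sq ft


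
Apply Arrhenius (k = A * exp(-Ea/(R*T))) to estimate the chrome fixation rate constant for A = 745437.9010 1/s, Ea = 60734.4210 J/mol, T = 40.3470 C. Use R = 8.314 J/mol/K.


T_K = T_C + 273.15 = 40.3470 + 273.15 = 313.4970 K
exponent = -Ea / (R * T_K) = -60734.4210 / (8.314 * 313.4970) = -23.3019
k = A * exp(exponent) = 745437.9010 * exp(-23.3019) = 5.6562e-05 1/s


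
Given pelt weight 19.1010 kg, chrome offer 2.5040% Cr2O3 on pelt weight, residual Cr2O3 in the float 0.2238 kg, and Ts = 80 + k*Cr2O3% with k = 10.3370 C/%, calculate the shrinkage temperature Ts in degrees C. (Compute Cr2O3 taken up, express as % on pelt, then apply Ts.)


Offered = pelt * offer_pct / 100 = 19.1010 * 2.5040 / 100 = 0.4783 kg
Uptake = offered - residual = 0.4783 - 0.2238 = 0.2545 kg
Cr2O3% on pelt = uptake / pelt * 100 = 0.2545 / 19.1010 * 100 = 1.3323 %
Ts = 80 + k * Cr2O3% = 80 + 10.3370 * 1.3323 = 93.7723 C


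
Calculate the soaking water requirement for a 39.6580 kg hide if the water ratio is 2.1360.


Formula: Water = hide_weight * ratio
Substituting: Water = 39.6580 * 2.1360
Result: 84.7095 kg


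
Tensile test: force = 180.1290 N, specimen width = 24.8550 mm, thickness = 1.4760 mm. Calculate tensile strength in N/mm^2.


Formula: TS = force / (width * thickness)
Substituting: TS = 180.1290 / (24.8550 * 1.4760)
Result: 4.9100 N/mm^2


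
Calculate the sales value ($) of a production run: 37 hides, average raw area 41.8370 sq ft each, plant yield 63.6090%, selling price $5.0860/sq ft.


Raw_total = N * avg_area = 37 * 41.8370 = 1547.9690 sq ft
Finished = Raw_total * yield / 100 = 1547.9690 * 63.6090 / 100 = 984.6476 sq ft
Value = Finished * price = 984.6476 * 5.0860 = 5007.9177 $


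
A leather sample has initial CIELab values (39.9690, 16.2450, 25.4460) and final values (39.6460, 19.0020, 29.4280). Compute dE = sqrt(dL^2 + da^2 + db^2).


dL = -0.3230, da = 2.7570, db = 3.9820
dE = sqrt((-0.3230)^2 + 2.7570^2 + 3.9820^2) = 4.8540


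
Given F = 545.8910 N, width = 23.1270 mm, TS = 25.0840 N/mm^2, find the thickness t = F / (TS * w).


Formula: t = F / (TS * w)
Substituting: t = 545.8910 / (25.0840 * 23.1270)
Result: 0.9410 mm


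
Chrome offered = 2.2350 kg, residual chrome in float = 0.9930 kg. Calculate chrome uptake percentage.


Formula: Uptake = (offered - residual) / offered * 100
Substituting: Uptake = (2.2350 - 0.9930) / 2.2350 * 100
Result: 55.5705 %


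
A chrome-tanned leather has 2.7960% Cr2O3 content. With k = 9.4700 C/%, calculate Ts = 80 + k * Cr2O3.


Formula: Ts = 80 + k * Cr2O3
Substituting: Ts = 80 + 9.4700 * 2.7960
Result: 106.4781 C


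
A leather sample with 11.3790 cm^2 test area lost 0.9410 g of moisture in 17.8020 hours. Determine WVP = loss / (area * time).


Formula: WVP = loss / (area * time)
Substituting: WVP = 0.9410 / (11.3790 * 17.8020)
Result: 0.00464533 g/(cm^2*hr)


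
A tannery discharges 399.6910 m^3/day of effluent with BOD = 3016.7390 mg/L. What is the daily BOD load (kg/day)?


Formula: BOD_load = volume * conc / 1000
Substituting: BOD_load = 399.6910 * 3016.7390 / 1000
Result: 1205.7634 kg/day


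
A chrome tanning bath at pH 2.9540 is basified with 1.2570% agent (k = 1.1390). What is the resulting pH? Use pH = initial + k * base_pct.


Formula: pH_final = pH_initial + k * base_pct
Substituting: pH_final = 2.9540 + 1.1390 * 1.2570
Result: 4.3857


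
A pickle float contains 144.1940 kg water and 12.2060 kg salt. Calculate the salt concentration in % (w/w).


Formula: Conc = salt / (water + salt) * 100
Substituting: Conc = 12.2060 / (144.1940 + 12.2060) * 100
Result: 7.8043 %


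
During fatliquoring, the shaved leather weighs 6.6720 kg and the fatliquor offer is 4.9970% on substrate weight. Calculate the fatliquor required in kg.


Formula: Fat = substrate * pct / 100
Substituting: Fat = 6.6720 * 4.9970 / 100
Result: 0.3334 kg


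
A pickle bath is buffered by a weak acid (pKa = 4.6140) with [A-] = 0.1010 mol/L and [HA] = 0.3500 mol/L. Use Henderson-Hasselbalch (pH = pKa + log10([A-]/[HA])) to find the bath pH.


ratio = [A-] / [HA] = 0.1010 / 0.3500 = 0.2886
log10(ratio) = -0.5397
pH = pKa + log10(ratio) = 4.6140 - 0.5397 = 4.0743


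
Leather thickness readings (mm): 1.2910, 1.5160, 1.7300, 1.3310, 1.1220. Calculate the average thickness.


Formula: Average = sum / n
Substituting: Average = 6.9900 / 5
Result: 1.3980 mm


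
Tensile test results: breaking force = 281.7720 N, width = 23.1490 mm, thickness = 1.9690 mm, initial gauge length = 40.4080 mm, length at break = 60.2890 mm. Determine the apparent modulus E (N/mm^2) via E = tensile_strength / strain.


TS = F / (w * t) = 281.7720 / (23.1490 * 1.9690) = 6.1819 N/mm^2
strain = (Lf - L0) / L0 = (60.2890 - 40.4080) / 40.4080 = 0.4920
E = TS / strain = 6.1819 / 0.4920 = 12.5646 N/mm^2


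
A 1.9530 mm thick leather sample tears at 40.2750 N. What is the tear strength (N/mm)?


Formula: Tear strength = force / thickness
Substituting: Tear strength = 40.2750 / 1.9530
Result: 20.6221 N/mm


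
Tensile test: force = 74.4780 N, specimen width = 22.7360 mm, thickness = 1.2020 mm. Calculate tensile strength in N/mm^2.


Formula: TS = force / (width * thickness)
Substituting: TS = 74.4780 / (22.7360 * 1.2020)
Result: 2.7253 N/mm^2


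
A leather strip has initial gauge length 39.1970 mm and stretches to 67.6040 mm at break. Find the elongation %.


Formula: Elongation = (Lf - L0) / L0 * 100
Substituting: Elongation = (67.6040 - 39.1970) / 39.1970 * 100
Result: 72.4724 %


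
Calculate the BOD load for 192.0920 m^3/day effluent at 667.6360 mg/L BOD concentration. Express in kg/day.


Formula: BOD_load = volume * conc / 1000
Substituting: BOD_load = 192.0920 * 667.6360 / 1000
Result: 128.2475 kg/day


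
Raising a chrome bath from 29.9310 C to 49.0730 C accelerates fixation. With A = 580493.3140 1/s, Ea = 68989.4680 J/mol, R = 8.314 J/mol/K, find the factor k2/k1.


T1 = 29.9310 + 273.15 = 303.0810 K; T2 = 49.0730 + 273.15 = 322.2230 K
k1 = A * exp(-Ea/(R*T1)) = 580493.3140 * exp(-68989.4680/(8.314*303.0810)) = 7.4704e-07 1/s
k2 = A * exp(-Ea/(R*T2)) = 580493.3140 * exp(-68989.4680/(8.314*322.2230)) = 3.7994e-06 1/s
k2/k1 = 3.7994e-06 / 7.4704e-07 = 5.0859


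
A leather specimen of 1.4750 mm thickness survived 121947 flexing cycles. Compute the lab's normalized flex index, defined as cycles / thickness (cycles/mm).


Formula: Index = cycles / thickness
Substituting: Index = 121947 / 1.4750
Result: 82675.9322 cycles/mm


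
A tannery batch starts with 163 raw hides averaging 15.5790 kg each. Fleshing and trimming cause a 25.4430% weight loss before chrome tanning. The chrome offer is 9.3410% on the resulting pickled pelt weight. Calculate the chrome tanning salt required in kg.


Total_raw = N * avg_wt = 163 * 15.5790 = 2539.3770 kg
Substrate = Total_raw * (1 - loss/100) = 2539.3770 * (1 - 25.4430/100) = 1893.2833 kg
Chrome = Substrate * pct / 100 = 1893.2833 * 9.3410 / 100 = 176.8516 kg


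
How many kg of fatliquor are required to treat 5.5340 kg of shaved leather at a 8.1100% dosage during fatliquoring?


Formula: Fat = substrate * pct / 100
Substituting: Fat = 5.5340 * 8.1100 / 100
Result: 0.4488 kg


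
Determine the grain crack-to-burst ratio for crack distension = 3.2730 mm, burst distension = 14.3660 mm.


Formula: Ratio = crack / burst
Substituting: Ratio = 3.2730 / 14.3660
Result: 0.2278


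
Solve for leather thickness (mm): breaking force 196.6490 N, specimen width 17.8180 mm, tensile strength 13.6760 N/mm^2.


Formula: t = F / (TS * w)
Substituting: t = 196.6490 / (13.6760 * 17.8180)
Result: 0.8070 mm


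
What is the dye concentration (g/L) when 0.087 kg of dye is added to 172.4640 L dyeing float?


Formula: Conc = dye_mass(kg) / volume(L) * 1000
Substituting: Conc = 0.087 / 172.4640 * 1000
Result: 0.5045 g/L
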